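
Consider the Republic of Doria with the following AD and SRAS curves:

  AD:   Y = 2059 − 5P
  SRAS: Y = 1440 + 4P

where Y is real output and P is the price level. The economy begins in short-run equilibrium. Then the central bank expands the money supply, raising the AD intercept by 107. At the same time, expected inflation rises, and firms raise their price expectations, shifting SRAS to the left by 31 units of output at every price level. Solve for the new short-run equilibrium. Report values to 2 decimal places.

P = 84.11, Y = 1745.44

After both shocks: AD is Y = 2166 − 5P and SRAS is Y = 1409 + 4P.
Setting them equal: 757 = 9P, so P = 84.11.
Substituting into AD, Y = 1745.44.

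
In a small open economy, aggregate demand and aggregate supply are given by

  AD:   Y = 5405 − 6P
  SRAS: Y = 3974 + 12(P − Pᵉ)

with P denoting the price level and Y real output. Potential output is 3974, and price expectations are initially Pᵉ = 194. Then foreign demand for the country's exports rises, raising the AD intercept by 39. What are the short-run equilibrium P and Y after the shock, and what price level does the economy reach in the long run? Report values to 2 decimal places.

AD shifts right: new AD is Y = 5444 − 6P. With Pᵉ = 194, SRAS is Y = 1646 + 12P.
Short run: 5444 − 6P = 1646 + 12P gives 3798 = 18P, so P = 211.00 and Y = 5444 − 6P = 4178.00.
Y = 4178.00 is above potential 3974; expectations adjust and SRAS shifts left until Y = 3974.
Long run: on the new AD curve, 3974 = 5444 − 6P gives P = 245.00.

Short run: P = 211.00, Y = 4178.00. Long run: P = 245.00.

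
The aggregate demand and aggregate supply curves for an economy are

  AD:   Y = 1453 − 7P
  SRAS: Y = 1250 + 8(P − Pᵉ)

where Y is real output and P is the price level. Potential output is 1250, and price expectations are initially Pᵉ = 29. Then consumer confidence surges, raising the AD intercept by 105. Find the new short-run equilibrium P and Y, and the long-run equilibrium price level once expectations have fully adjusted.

AD shifts right: new AD is Y = 1558 − 7P. With Pᵉ = 29, SRAS is Y = 1018 + 8P.
Short run: 1558 − 7P = 1018 + 8P gives 540 = 15P, so P = 36 and Y = 1558 − 7·36 = 1306.
Y = 1306 is above potential 1250; expectations adjust and SRAS shifts left until Y = 1250.
Long run: on the new AD curve, 1250 = 1558 − 7P gives P = 44.

Short run: P = 36, Y = 1306. Long run: P = 44.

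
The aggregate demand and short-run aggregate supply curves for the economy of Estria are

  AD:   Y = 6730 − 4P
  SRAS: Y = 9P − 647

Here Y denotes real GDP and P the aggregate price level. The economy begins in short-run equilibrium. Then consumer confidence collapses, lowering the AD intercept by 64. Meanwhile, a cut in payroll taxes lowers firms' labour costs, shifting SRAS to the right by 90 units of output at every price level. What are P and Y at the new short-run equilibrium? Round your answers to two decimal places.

After both shocks: AD is Y = 6666 − 4P and SRAS is Y = 9P − 557.
Setting them equal: 7223 = 13P, so P = 555.62.
Substituting into AD, Y = 4443.54.

P = 555.62, Y = 4443.54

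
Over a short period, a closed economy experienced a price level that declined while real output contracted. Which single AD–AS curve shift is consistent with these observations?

P fell and Y fell. An AD shift moves P and Y in the same direction; an SRAS shift moves them in opposite directions.
Here P and Y moved in the same direction, so the AD curve shifted.
Since Y fell, AD shifted left.

AD shifted left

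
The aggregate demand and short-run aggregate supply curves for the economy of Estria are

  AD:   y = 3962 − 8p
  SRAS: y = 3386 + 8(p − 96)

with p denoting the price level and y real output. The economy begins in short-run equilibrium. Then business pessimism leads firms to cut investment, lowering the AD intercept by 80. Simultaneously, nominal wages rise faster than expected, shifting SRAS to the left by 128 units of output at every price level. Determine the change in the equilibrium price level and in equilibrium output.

After both shocks: AD is y = 3882 − 8p and SRAS is y = 2490 + 8p.
Setting them equal: 1392 = 16p, so p = 87.
y = 3882 − 8·87 = 3186.
Initially p = 84, y = 3290, so Δp = +3 and Δy = -104.

Δp = +3, Δy = -104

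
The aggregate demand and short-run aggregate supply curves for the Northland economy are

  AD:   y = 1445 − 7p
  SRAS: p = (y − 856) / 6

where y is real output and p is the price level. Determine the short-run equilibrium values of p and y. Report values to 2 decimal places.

p = 45.31, y = 1127.85

Rearrange SRAS to y = 856 + 6p.
Set AD = SRAS: 1445 − 7p = 856 + 6p, so 589 = 13p and p = 45.31.
Substituting into AD, y = 1445 − 7p = 1127.85.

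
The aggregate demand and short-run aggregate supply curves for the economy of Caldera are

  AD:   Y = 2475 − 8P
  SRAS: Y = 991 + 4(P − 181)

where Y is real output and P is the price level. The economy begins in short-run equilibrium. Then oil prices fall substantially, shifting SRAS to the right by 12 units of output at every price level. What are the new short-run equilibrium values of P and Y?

P = 183, Y = 1011

This is a positive supply shock: SRAS shifts right.
New SRAS: Y = 279 + 4P.
Set AD = SRAS: 2475 − 8P = 279 + 4P, so 2196 = 12P and P = 183.
Y = 2475 − 8·183 = 1011.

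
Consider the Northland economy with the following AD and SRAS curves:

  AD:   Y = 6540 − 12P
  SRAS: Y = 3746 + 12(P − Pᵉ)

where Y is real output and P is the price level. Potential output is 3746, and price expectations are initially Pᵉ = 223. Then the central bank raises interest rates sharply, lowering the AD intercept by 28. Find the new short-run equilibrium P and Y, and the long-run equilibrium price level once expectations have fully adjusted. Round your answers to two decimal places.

Short run: P = 226.75, Y = 3791.00. Long run: P = 230.50.

AD shifts left: new AD is Y = 6512 − 12P. With Pᵉ = 223, SRAS is Y = 1070 + 12P.
Short run: 6512 − 12P = 1070 + 12P gives 5442 = 24P, so P = 226.75 and Y = 6512 − 12P = 3791.00.
Y = 3791.00 is above potential 3746; expectations adjust and SRAS shifts left until Y = 3746.
Long run: on the new AD curve, 3746 = 6512 − 12P gives P = 230.50.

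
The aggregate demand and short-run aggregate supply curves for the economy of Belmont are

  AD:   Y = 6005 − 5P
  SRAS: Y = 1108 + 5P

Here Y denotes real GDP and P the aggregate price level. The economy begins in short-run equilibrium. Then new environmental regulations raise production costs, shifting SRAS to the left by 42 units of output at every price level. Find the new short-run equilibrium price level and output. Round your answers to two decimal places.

P = 493.90, Y = 3535.50

This is a negative supply shock: SRAS shifts left.
New SRAS: Y = 1066 + 5P.
Set AD = SRAS: 6005 − 5P = 1066 + 5P, so 4939 = 10P and P = 493.90.
Substituting into AD, Y = 3535.50.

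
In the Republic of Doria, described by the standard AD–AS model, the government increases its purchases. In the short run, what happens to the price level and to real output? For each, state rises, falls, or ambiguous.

This is a positive demand shock: AD shifts right.
Moving along the upward-sloping SRAS curve, P rises and Y rises.

Price level: rises; output: rises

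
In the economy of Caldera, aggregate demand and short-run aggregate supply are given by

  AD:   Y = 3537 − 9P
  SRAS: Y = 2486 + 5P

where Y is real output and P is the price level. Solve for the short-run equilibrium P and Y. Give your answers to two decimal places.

P = 75.07, Y = 2861.36

Set AD = SRAS: 3537 − 9P = 2486 + 5P, so 1051 = 14P and P = 75.07.
Substituting into AD, Y = 3537 − 9P = 2861.36.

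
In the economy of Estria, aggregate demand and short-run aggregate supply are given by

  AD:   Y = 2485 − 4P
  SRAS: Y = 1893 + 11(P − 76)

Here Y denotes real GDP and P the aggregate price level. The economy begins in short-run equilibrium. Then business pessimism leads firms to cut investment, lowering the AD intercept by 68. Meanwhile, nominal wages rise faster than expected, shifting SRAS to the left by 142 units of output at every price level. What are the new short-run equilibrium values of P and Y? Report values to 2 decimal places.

After both shocks: AD is Y = 2417 − 4P and SRAS is Y = 915 + 11P.
Setting them equal: 1502 = 15P, so P = 100.13.
Substituting into AD, Y = 2016.47.

P = 100.13, Y = 2016.47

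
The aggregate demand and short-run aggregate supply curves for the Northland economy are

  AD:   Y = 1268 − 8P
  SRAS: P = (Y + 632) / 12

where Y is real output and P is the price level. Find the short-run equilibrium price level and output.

Rearrange SRAS to Y = 12P − 632.
Set AD = SRAS: 1268 − 8P = 12P − 632, so 1900 = 20P and P = 95.
Then Y = 1268 − 8·95 = 508.

P = 95, Y = 508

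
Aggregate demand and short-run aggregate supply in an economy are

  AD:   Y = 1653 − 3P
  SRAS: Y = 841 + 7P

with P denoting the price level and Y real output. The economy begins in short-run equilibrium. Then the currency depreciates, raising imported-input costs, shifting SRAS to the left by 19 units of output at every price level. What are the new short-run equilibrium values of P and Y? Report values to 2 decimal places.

This is a negative supply shock: SRAS shifts left.
New SRAS: Y = 822 + 7P.
Set AD = SRAS: 1653 − 3P = 822 + 7P, so 831 = 10P and P = 83.10.
Substituting into AD, Y = 1403.70.

P = 83.10, Y = 1403.70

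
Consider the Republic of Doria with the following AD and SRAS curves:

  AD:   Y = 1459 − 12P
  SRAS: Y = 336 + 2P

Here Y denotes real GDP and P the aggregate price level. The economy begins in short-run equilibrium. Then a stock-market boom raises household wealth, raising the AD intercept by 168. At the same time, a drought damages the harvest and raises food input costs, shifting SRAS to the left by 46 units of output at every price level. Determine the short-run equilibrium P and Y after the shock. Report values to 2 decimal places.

P = 95.50, Y = 481.00

After both shocks: AD is Y = 1627 − 12P and SRAS is Y = 290 + 2P.
Setting them equal: 1337 = 14P, so P = 95.50.
Substituting into AD, Y = 481.00.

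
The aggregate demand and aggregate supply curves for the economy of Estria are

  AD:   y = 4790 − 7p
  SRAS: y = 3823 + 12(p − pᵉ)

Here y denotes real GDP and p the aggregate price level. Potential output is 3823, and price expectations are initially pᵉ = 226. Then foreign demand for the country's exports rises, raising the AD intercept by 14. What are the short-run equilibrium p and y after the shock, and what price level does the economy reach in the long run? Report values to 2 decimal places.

AD shifts right: new AD is y = 4804 − 7p. With pᵉ = 226, SRAS is y = 1111 + 12p.
Short run: 4804 − 7p = 1111 + 12p gives 3693 = 19p, so p = 194.37 and y = 4804 − 7p = 3443.42.
y = 3443.42 is below potential 3823; expectations adjust and SRAS shifts right until y = 3823.
Long run: on the new AD curve, 3823 = 4804 − 7p gives p = 140.14.

Short run: p = 194.37, y = 3443.42. Long run: p = 140.14.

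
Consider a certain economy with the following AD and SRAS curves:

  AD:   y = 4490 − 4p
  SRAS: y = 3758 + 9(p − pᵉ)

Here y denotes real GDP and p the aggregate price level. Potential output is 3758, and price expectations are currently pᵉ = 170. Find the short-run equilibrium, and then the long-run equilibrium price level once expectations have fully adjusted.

Short run: with pᵉ = 170, SRAS is y = 2228 + 9p. Setting AD = SRAS gives 2262 = 13p, so p = 174 and y = 4490 − 4·174 = 3794.
Output 3794 is above potential 3758, so over time expected prices rise and SRAS shifts left until y returns to 3758.
Long run: y = 3758 on the AD curve gives 3758 = 4490 − 4p, so p = 183.

Short run: p = 174, y = 3794. Long run: p = 183.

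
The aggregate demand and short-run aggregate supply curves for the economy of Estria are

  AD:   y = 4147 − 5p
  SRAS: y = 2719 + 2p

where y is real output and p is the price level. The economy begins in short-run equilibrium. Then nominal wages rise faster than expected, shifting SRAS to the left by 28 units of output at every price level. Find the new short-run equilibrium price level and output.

p = 208, y = 3107

This is a negative supply shock: SRAS shifts left.
New SRAS: y = 2691 + 2p.
Set AD = SRAS: 4147 − 5p = 2691 + 2p, so 1456 = 7p and p = 208.
y = 4147 − 5·208 = 3107.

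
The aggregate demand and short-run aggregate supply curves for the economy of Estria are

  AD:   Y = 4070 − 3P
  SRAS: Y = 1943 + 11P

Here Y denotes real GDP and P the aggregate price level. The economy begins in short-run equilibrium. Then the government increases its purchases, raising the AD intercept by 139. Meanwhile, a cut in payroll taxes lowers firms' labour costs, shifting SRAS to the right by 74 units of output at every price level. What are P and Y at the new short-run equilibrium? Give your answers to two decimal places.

P = 156.57, Y = 3739.29

After both shocks: AD is Y = 4209 − 3P and SRAS is Y = 2017 + 11P.
Setting them equal: 2192 = 14P, so P = 156.57.
Substituting into AD, Y = 3739.29.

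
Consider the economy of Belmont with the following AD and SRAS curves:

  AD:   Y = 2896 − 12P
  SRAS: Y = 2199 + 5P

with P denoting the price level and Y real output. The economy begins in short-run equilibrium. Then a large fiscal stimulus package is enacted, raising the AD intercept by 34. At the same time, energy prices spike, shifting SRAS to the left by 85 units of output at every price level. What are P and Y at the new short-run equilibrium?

P = 48, Y = 2354

After both shocks: AD is Y = 2930 − 12P and SRAS is Y = 2114 + 5P.
Setting them equal: 816 = 17P, so P = 48.
Y = 2930 − 12·48 = 2354.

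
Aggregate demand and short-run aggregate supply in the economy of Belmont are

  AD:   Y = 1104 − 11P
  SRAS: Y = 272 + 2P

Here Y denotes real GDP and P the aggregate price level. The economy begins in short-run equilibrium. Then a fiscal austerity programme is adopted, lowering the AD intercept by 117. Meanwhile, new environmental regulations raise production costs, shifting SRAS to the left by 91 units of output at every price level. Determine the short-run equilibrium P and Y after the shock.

P = 62, Y = 305

After both shocks: AD is Y = 987 − 11P and SRAS is Y = 181 + 2P.
Setting them equal: 806 = 13P, so P = 62.
Y = 987 − 11·62 = 305.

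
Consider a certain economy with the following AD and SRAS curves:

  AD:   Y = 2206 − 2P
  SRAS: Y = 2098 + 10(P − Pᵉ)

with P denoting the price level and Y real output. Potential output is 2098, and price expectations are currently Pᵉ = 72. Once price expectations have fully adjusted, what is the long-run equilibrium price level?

Long-run P = 54

Short run: with Pᵉ = 72, SRAS is Y = 1378 + 10P. Setting AD = SRAS gives 828 = 12P, so P = 69 and Y = 2206 − 2·69 = 2068.
Output 2068 is below potential 2098, so over time expected prices fall and SRAS shifts right until Y returns to 2098.
Long run: Y = 2098 on the AD curve gives 2098 = 2206 − 2P, so P = 54.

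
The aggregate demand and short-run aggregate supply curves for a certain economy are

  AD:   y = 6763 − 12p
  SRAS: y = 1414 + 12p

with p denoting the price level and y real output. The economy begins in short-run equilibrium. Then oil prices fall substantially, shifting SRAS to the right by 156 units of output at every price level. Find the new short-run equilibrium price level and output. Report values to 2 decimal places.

This is a positive supply shock: SRAS shifts right.
New SRAS: y = 1570 + 12p.
Set AD = SRAS: 6763 − 12p = 1570 + 12p, so 5193 = 24p and p = 216.38.
Substituting into AD, y = 4166.50.

p = 216.38, y = 4166.50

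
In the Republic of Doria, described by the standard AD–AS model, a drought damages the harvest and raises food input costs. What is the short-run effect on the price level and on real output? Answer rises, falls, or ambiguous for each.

Price level: rises; output: falls

This is an adverse supply shock: SRAS shifts left.
Moving along the downward-sloping AD curve, P rises and Y falls.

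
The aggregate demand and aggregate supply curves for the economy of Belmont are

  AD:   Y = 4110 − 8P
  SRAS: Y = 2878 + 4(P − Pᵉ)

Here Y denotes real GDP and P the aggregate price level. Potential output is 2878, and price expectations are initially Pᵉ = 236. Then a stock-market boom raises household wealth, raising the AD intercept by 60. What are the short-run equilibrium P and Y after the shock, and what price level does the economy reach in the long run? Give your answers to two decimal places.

AD shifts right: new AD is Y = 4170 − 8P. With Pᵉ = 236, SRAS is Y = 1934 + 4P.
Short run: 4170 − 8P = 1934 + 4P gives 2236 = 12P, so P = 186.33 and Y = 4170 − 8P = 2679.33.
Y = 2679.33 is below potential 2878; expectations adjust and SRAS shifts right until Y = 2878.
Long run: on the new AD curve, 2878 = 4170 − 8P gives P = 161.50.

Short run: P = 186.33, Y = 2679.33. Long run: P = 161.50.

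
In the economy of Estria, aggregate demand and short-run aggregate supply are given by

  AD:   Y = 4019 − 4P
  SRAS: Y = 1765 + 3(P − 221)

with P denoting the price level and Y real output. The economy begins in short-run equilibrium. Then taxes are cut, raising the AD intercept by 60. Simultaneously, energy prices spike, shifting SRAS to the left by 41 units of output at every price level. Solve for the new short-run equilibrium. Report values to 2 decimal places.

P = 431.14, Y = 2354.43

After both shocks: AD is Y = 4079 − 4P and SRAS is Y = 1061 + 3P.
Setting them equal: 3018 = 7P, so P = 431.14.
Substituting into AD, Y = 2354.43.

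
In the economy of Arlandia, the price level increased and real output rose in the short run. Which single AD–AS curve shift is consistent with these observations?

P rose and Y rose. An AD shift moves P and Y in the same direction; an SRAS shift moves them in opposite directions.
Here P and Y moved in the same direction, so the AD curve shifted.
Since Y rose, AD shifted right.

AD shifted right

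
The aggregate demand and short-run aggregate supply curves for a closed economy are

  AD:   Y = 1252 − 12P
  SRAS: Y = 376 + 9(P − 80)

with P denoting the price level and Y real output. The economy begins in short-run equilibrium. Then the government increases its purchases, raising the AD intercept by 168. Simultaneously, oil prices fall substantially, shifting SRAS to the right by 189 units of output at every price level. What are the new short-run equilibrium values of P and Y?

P = 75, Y = 520

After both shocks: AD is Y = 1420 − 12P and SRAS is Y = 9P − 155.
Setting them equal: 1575 = 21P, so P = 75.
Y = 1420 − 12·75 = 520.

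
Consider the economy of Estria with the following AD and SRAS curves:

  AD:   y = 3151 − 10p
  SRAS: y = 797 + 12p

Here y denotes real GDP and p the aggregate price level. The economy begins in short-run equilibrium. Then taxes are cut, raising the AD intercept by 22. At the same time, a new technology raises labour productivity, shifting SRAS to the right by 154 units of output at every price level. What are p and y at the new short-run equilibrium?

After both shocks: AD is y = 3173 − 10p and SRAS is y = 951 + 12p.
Setting them equal: 2222 = 22p, so p = 101.
y = 3173 − 10·101 = 2163.

p = 101, y = 2163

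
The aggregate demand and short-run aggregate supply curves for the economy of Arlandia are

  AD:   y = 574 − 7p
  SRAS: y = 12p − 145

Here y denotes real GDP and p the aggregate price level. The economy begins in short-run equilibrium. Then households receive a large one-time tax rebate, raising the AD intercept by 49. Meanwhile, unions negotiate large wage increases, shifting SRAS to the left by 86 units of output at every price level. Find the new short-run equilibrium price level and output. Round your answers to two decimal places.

After both shocks: AD is y = 623 − 7p and SRAS is y = 12p − 231.
Setting them equal: 854 = 19p, so p = 44.95.
Substituting into AD, y = 308.37.

p = 44.95, y = 308.37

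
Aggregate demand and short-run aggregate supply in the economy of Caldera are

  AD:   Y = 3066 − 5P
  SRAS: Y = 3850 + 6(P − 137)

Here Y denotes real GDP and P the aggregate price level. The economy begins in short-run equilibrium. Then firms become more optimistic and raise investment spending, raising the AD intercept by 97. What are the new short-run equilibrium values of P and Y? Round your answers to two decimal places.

P = 12.27, Y = 3101.64

This is a positive demand shock: AD shifts right.
New AD: Y = 3163 − 5P.
SRAS can be written Y = 3028 + 6P.
Set AD = SRAS: 3163 − 5P = 3028 + 6P, so 135 = 11P and P = 12.27.
Substituting into AD, Y = 3101.64.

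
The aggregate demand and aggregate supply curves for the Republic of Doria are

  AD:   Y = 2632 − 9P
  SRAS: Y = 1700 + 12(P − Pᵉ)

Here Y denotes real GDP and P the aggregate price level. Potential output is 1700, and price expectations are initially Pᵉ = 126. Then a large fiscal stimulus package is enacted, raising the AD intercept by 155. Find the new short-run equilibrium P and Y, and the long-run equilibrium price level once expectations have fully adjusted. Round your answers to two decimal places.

AD shifts right: new AD is Y = 2787 − 9P. With Pᵉ = 126, SRAS is Y = 188 + 12P.
Short run: 2787 − 9P = 188 + 12P gives 2599 = 21P, so P = 123.76 and Y = 2787 − 9P = 1673.14.
Y = 1673.14 is below potential 1700; expectations adjust and SRAS shifts right until Y = 1700.
Long run: on the new AD curve, 1700 = 2787 − 9P gives P = 120.78.

Short run: P = 123.76, Y = 1673.14. Long run: P = 120.78.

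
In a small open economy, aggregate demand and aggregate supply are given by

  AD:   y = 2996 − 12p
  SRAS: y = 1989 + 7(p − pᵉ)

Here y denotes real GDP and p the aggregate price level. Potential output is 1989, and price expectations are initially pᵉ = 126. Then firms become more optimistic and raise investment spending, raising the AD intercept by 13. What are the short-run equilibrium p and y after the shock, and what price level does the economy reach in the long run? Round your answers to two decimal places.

AD shifts right: new AD is y = 3009 − 12p. With pᵉ = 126, SRAS is y = 1107 + 7p.
Short run: 3009 − 12p = 1107 + 7p gives 1902 = 19p, so p = 100.11 and y = 3009 − 12p = 1807.74.
y = 1807.74 is below potential 1989; expectations adjust and SRAS shifts right until y = 1989.
Long run: on the new AD curve, 1989 = 3009 − 12p gives p = 85.00.

Short run: p = 100.11, y = 1807.74. Long run: p = 85.00.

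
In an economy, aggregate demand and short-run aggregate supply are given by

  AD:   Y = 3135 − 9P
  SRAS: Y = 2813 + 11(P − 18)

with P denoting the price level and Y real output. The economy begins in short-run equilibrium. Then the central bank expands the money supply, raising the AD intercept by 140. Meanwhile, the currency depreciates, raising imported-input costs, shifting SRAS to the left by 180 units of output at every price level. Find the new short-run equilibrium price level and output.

After both shocks: AD is Y = 3275 − 9P and SRAS is Y = 2435 + 11P.
Setting them equal: 840 = 20P, so P = 42.
Y = 3275 − 9·42 = 2897.

P = 42, Y = 2897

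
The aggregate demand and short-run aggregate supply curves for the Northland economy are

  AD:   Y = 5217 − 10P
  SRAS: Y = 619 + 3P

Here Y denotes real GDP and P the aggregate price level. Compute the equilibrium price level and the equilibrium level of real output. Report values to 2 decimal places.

P = 353.69, Y = 1680.08

Set AD = SRAS: 5217 − 10P = 619 + 3P, so 4598 = 13P and P = 353.69.
Substituting into AD, Y = 5217 − 10P = 1680.08.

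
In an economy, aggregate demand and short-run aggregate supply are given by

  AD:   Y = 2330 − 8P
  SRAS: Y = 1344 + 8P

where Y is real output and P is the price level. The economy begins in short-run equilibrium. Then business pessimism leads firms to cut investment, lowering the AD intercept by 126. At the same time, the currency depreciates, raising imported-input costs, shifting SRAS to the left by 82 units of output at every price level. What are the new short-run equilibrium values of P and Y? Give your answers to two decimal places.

After both shocks: AD is Y = 2204 − 8P and SRAS is Y = 1262 + 8P.
Setting them equal: 942 = 16P, so P = 58.88.
Substituting into AD, Y = 1733.00.

P = 58.88, Y = 1733.00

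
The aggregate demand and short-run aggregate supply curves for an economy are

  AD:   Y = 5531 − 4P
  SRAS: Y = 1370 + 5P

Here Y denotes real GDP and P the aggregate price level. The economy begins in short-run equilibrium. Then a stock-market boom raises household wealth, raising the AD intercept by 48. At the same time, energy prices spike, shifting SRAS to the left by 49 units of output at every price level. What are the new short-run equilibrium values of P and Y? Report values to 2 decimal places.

After both shocks: AD is Y = 5579 − 4P and SRAS is Y = 1321 + 5P.
Setting them equal: 4258 = 9P, so P = 473.11.
Substituting into AD, Y = 3686.56.

P = 473.11, Y = 3686.56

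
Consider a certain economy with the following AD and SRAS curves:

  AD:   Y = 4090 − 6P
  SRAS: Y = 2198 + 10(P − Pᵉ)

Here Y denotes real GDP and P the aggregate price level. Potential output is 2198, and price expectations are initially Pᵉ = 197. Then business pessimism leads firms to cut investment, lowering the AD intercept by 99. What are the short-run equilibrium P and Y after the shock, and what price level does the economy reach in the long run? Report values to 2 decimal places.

AD shifts left: new AD is Y = 3991 − 6P. With Pᵉ = 197, SRAS is Y = 228 + 10P.
Short run: 3991 − 6P = 228 + 10P gives 3763 = 16P, so P = 235.19 and Y = 3991 − 6P = 2579.88.
Y = 2579.88 is above potential 2198; expectations adjust and SRAS shifts left until Y = 2198.
Long run: on the new AD curve, 2198 = 3991 − 6P gives P = 298.83.

Short run: P = 235.19, Y = 2579.88. Long run: P = 298.83.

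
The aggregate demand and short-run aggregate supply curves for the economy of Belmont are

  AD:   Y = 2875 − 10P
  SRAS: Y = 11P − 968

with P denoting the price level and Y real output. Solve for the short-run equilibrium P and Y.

P = 183, Y = 1045

Set AD = SRAS: 2875 − 10P = 11P − 968, so 3843 = 21P and P = 183.
Then Y = 2875 − 10·183 = 1045.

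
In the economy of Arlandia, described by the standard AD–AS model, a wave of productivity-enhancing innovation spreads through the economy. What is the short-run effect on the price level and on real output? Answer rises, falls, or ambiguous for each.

Price level: falls; output: rises

This is a favourable supply shock: SRAS shifts right.
Moving along the downward-sloping AD curve, P falls and Y rises.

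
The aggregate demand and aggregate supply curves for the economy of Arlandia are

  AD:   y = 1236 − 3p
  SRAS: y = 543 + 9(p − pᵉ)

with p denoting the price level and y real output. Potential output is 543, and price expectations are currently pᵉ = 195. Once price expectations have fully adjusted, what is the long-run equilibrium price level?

Short run: with pᵉ = 195, SRAS is y = 9p − 1212. Setting AD = SRAS gives 2448 = 12p, so p = 204 and y = 1236 − 3·204 = 624.
Output 624 is above potential 543, so over time expected prices rise and SRAS shifts left until y returns to 543.
Long run: y = 543 on the AD curve gives 543 = 1236 − 3p, so p = 231.

Long-run p = 231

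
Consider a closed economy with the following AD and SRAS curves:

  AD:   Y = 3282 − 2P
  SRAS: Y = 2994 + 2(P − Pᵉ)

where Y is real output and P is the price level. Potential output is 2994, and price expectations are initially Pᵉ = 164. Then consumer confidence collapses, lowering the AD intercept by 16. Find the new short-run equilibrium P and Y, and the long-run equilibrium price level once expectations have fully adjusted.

AD shifts left: new AD is Y = 3266 − 2P. With Pᵉ = 164, SRAS is Y = 2666 + 2P.
Short run: 3266 − 2P = 2666 + 2P gives 600 = 4P, so P = 150 and Y = 3266 − 2·150 = 2966.
Y = 2966 is below potential 2994; expectations adjust and SRAS shifts right until Y = 2994.
Long run: on the new AD curve, 2994 = 3266 − 2P gives P = 136.

Short run: P = 150, Y = 2966. Long run: P = 136.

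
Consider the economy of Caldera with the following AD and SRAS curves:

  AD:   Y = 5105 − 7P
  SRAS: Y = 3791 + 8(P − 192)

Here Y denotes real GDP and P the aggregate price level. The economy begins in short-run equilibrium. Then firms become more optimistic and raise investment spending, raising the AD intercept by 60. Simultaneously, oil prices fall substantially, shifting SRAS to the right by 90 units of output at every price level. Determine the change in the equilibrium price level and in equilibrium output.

After both shocks: AD is Y = 5165 − 7P and SRAS is Y = 2345 + 8P.
Setting them equal: 2820 = 15P, so P = 188.
Y = 5165 − 7·188 = 3849.
Initially P = 190, Y = 3775, so ΔP = -2 and ΔY = +74.

ΔP = -2, ΔY = +74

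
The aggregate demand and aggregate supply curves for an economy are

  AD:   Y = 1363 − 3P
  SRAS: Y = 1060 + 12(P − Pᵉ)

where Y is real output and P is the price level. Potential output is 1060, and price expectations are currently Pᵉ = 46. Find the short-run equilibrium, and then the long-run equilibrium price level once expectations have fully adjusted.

Short run: with Pᵉ = 46, SRAS is Y = 508 + 12P. Setting AD = SRAS gives 855 = 15P, so P = 57 and Y = 1363 − 3·57 = 1192.
Output 1192 is above potential 1060, so over time expected prices rise and SRAS shifts left until Y returns to 1060.
Long run: Y = 1060 on the AD curve gives 1060 = 1363 − 3P, so P = 101.

Short run: P = 57, Y = 1192. Long run: P = 101.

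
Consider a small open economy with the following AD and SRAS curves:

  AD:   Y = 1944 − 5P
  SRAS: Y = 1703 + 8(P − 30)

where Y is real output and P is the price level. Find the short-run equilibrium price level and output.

P = 37, Y = 1759

Write SRAS as Y = 1703 + 8P − 240 = 1463 + 8P.
Set AD = SRAS: 1944 − 5P = 1463 + 8P, so 481 = 13P and P = 37.
Then Y = 1944 − 5·37 = 1759.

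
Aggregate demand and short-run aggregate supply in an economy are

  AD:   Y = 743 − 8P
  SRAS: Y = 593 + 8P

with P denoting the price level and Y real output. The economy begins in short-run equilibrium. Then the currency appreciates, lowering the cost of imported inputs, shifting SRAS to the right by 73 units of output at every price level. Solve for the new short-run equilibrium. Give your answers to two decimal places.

P = 4.81, Y = 704.50

This is a positive supply shock: SRAS shifts right.
New SRAS: Y = 666 + 8P.
Set AD = SRAS: 743 − 8P = 666 + 8P, so 77 = 16P and P = 4.81.
Substituting into AD, Y = 704.50.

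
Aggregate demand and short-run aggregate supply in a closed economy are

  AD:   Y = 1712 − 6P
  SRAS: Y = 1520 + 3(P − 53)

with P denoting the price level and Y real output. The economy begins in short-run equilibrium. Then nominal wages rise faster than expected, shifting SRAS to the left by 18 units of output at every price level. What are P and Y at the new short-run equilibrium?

This is a negative supply shock: SRAS shifts left.
New SRAS: Y = 1343 + 3P.
Set AD = SRAS: 1712 − 6P = 1343 + 3P, so 369 = 9P and P = 41.
Y = 1712 − 6·41 = 1466.

P = 41, Y = 1466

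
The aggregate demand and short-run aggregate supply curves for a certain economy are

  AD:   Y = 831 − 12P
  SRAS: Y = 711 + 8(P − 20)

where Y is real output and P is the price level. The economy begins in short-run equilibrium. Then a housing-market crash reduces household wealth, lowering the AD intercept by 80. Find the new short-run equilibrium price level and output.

This is a negative demand shock: AD shifts left.
New AD: Y = 751 − 12P.
SRAS can be written Y = 551 + 8P.
Set AD = SRAS: 751 − 12P = 551 + 8P, so 200 = 20P and P = 10.
Y = 751 − 12·10 = 631.

P = 10, Y = 631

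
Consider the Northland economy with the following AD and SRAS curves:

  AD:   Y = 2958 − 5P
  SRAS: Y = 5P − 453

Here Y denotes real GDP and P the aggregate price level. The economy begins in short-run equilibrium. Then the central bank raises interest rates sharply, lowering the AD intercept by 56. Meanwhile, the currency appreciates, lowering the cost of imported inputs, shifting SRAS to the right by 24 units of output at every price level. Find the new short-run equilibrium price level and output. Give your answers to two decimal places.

After both shocks: AD is Y = 2902 − 5P and SRAS is Y = 5P − 429.
Setting them equal: 3331 = 10P, so P = 333.10.
Substituting into AD, Y = 1236.50.

P = 333.10, Y = 1236.50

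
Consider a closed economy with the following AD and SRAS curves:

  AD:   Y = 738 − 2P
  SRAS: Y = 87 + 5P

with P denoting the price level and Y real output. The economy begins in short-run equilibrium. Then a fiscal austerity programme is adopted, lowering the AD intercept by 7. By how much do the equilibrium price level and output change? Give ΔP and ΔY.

This is a negative demand shock: AD shifts left.
New AD: Y = 731 − 2P.
Set AD = SRAS: 731 − 2P = 87 + 5P, so 644 = 7P and P = 92.
Y = 731 − 2·92 = 547.
Initially P = 93, Y = 552, so ΔP = -1 and ΔY = -5.

ΔP = -1, ΔY = -5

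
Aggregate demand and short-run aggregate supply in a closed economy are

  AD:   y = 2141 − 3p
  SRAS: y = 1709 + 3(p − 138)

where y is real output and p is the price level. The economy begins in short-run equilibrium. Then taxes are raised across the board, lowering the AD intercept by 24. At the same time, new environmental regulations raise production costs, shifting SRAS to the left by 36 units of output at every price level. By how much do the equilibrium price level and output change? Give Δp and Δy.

Δp = +2, Δy = -30

After both shocks: AD is y = 2117 − 3p and SRAS is y = 1259 + 3p.
Setting them equal: 858 = 6p, so p = 143.
y = 2117 − 3·143 = 1688.
Initially p = 141, y = 1718, so Δp = +2 and Δy = -30.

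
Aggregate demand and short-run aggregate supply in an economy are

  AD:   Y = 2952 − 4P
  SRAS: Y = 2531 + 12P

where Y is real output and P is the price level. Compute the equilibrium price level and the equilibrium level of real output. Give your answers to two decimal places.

Set AD = SRAS: 2952 − 4P = 2531 + 12P, so 421 = 16P and P = 26.31.
Substituting into AD, Y = 2952 − 4P = 2846.75.

P = 26.31, Y = 2846.75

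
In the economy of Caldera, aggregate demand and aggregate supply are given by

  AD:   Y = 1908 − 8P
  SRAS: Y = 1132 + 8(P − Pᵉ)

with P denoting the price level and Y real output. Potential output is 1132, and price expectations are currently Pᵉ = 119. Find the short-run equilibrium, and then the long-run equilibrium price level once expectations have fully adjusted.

Short run: P = 108, Y = 1044. Long run: P = 97.

Short run: with Pᵉ = 119, SRAS is Y = 180 + 8P. Setting AD = SRAS gives 1728 = 16P, so P = 108 and Y = 1908 − 8·108 = 1044.
Output 1044 is below potential 1132, so over time expected prices fall and SRAS shifts right until Y returns to 1132.
Long run: Y = 1132 on the AD curve gives 1132 = 1908 − 8P, so P = 97.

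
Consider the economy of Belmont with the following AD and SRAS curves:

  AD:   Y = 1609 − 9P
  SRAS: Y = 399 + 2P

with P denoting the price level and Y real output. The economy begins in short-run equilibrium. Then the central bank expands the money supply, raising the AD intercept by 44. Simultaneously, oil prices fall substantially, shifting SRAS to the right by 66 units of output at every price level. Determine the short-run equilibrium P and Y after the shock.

P = 108, Y = 681

After both shocks: AD is Y = 1653 − 9P and SRAS is Y = 465 + 2P.
Setting them equal: 1188 = 11P, so P = 108.
Y = 1653 − 9·108 = 681.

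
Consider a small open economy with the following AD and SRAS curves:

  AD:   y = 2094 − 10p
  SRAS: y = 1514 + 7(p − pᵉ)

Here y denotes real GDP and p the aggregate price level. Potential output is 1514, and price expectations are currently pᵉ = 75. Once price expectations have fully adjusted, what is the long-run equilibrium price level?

Short run: with pᵉ = 75, SRAS is y = 989 + 7p. Setting AD = SRAS gives 1105 = 17p, so p = 65 and y = 2094 − 10·65 = 1444.
Output 1444 is below potential 1514, so over time expected prices fall and SRAS shifts right until y returns to 1514.
Long run: y = 1514 on the AD curve gives 1514 = 2094 − 10p, so p = 58.

Long-run p = 58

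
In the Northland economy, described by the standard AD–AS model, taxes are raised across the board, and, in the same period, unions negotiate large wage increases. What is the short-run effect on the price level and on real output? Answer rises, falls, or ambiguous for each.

The first event is a negative demand shock: AD shifts left, which by itself pushes P down and Y down.
The second is an adverse supply shock: SRAS shifts left, which by itself pushes P up and Y down.
The two shocks push P in opposite directions, so the effect on P is ambiguous. Both shocks push Y down, so Y falls.

Price level: ambiguous; output: falls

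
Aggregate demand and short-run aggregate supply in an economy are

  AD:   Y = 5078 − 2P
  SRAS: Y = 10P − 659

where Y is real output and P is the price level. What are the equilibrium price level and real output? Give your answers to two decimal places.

P = 478.08, Y = 4121.83

Set AD = SRAS: 5078 − 2P = 10P − 659, so 5737 = 12P and P = 478.08.
Substituting into AD, Y = 5078 − 2P = 4121.83.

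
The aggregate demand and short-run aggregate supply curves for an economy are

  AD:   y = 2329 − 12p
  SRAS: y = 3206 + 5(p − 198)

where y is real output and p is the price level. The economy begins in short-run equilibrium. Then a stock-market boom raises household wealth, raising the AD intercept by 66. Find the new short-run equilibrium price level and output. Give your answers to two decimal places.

This is a positive demand shock: AD shifts right.
New AD: y = 2395 − 12p.
SRAS can be written y = 2216 + 5p.
Set AD = SRAS: 2395 − 12p = 2216 + 5p, so 179 = 17p and p = 10.53.
Substituting into AD, y = 2268.65.

p = 10.53, y = 2268.65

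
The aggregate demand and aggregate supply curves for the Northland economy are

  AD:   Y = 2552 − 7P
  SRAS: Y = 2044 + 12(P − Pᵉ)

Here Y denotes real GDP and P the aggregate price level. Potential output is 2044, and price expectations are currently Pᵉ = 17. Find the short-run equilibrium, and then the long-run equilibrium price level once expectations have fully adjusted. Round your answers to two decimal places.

Short run: with Pᵉ = 17, SRAS is Y = 1840 + 12P. Setting AD = SRAS gives 712 = 19P, so P = 37.47 and Y = 2552 − 7P = 2289.68.
Output 2289.68 is above potential 2044, so over time expected prices rise and SRAS shifts left until Y returns to 2044.
Long run: Y = 2044 on the AD curve gives 2044 = 2552 − 7P, so P = 72.57.

Short run: P = 37.47, Y = 2289.68. Long run: P = 72.57.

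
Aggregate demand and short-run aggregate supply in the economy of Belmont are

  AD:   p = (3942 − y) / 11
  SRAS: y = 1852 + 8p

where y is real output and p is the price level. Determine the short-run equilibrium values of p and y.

p = 110, y = 2732

Rearrange AD to y = 3942 − 11p.
Set AD = SRAS: 3942 − 11p = 1852 + 8p, so 2090 = 19p and p = 110.
Then y = 3942 − 11·110 = 2732.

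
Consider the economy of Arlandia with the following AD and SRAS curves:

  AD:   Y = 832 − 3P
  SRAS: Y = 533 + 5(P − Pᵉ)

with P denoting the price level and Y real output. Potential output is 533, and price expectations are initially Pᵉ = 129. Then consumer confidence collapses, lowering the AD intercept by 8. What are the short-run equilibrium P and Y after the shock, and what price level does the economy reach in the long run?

AD shifts left: new AD is Y = 824 − 3P. With Pᵉ = 129, SRAS is Y = 5P − 112.
Short run: 824 − 3P = 5P − 112 gives 936 = 8P, so P = 117 and Y = 824 − 3·117 = 473.
Y = 473 is below potential 533; expectations adjust and SRAS shifts right until Y = 533.
Long run: on the new AD curve, 533 = 824 − 3P gives P = 97.

Short run: P = 117, Y = 473. Long run: P = 97.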